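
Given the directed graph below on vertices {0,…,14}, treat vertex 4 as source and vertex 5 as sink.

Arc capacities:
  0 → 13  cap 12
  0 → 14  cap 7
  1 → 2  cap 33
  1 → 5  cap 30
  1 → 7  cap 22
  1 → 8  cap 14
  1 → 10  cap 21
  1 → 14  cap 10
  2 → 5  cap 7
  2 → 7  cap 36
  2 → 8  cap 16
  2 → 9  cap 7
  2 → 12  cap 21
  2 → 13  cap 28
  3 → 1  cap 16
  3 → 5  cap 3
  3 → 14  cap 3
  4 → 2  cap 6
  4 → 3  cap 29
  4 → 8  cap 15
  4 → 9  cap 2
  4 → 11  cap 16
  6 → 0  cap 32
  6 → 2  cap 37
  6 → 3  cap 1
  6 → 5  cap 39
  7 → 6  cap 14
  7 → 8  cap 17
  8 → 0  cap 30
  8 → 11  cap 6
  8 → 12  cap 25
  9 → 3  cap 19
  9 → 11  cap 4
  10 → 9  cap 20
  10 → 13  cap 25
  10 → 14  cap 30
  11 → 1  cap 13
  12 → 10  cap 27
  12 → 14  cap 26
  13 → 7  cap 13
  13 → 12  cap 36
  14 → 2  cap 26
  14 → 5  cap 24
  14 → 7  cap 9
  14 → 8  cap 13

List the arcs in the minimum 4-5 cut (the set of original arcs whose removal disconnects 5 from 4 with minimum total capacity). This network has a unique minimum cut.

augment #1: 4→2→5 push 6
augment #2: 4→3→5 push 3
augment #3: 4→3→1→5 push 16
augment #4: 4→3→14→5 push 3
augment #5: 4→11→1→5 push 13
augment #6: 4→8→0→14→5 push 7
augment #7: 4→8→12→14→5 push 8
max flow = 56; residual-reachable set from 4 gives S-side
cut edges (S→T): {(3,1), (3,5), (3,14), (4,2), (4,8), (11,1)} total cap 56

Min-cut arcs: {(3,1), (3,5), (3,14), (4,2), (4,8), (11,1)} (total capacity 56)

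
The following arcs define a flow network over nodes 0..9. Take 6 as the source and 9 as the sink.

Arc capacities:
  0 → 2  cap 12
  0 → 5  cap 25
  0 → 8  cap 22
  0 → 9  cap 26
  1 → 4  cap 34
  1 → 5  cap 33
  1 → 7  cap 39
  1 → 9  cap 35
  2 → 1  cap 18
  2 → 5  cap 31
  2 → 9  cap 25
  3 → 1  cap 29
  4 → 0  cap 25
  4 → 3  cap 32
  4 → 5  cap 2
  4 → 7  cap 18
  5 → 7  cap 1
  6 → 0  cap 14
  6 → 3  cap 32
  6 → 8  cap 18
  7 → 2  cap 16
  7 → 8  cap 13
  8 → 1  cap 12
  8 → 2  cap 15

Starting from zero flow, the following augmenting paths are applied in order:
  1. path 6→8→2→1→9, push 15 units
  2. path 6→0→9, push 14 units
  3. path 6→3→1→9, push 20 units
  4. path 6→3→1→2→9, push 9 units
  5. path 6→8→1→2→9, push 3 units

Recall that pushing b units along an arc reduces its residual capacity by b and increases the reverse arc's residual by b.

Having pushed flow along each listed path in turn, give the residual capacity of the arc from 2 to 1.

after path 1 (6→8→2→1→9, push 15): res(2,1)=3
after path 2 (6→0→9, push 14): res(2,1)=3
after path 3 (6→3→1→9, push 20): res(2,1)=3
after path 4 (6→3→1→2→9, push 9): res(2,1)=12
after path 5 (6→8→1→2→9, push 3): res(2,1)=15

Residual capacity of (2,1): 15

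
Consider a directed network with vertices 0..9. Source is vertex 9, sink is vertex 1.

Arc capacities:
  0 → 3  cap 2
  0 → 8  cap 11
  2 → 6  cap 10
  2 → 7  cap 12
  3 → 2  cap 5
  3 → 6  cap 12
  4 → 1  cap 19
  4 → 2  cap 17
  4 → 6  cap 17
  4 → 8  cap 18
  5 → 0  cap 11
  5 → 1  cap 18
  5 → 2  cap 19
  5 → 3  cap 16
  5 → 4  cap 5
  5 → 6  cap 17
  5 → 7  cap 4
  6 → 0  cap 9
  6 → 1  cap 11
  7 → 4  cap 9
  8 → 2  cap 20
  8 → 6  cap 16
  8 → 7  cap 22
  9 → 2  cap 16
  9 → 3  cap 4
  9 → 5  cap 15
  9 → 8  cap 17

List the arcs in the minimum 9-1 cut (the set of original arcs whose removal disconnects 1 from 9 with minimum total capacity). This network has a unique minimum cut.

Min-cut arcs: {(6,1), (7,4), (9,5)} (total capacity 35)

augment #1: 9→5→1 push 15
augment #2: 9→2→6→1 push 10
augment #3: 9→3→6→1 push 1
augment #4: 9→2→7→4→1 push 6
augment #5: 9→8→7→4→1 push 3
max flow = 35; residual-reachable set from 9 gives S-side
cut edges (S→T): {(6,1), (7,4), (9,5)} total cap 35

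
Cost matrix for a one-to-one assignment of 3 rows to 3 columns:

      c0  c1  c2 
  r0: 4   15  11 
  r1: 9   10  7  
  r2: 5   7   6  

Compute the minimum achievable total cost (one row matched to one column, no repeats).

Minimum assignment cost: 18

optimal assignment: row0→col0 (cost 4), row1→col2 (cost 7), row2→col1 (cost 7)
total = 4 + 7 + 7 = 18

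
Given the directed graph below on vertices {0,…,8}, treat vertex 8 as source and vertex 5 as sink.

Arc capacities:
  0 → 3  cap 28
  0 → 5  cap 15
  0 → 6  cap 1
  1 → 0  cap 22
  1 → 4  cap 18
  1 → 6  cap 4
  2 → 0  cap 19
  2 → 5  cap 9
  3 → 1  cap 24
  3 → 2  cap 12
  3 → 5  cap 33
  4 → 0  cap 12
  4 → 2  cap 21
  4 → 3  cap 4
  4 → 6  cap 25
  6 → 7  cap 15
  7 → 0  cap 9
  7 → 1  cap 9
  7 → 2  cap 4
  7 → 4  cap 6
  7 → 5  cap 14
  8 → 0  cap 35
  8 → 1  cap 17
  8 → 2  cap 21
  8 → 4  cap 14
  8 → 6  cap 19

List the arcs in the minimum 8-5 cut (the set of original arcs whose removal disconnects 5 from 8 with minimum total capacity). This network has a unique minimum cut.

augment #1: 8→0→5 push 15
augment #2: 8→2→5 push 9
augment #3: 8→0→3→5 push 20
augment #4: 8→4→3→5 push 4
augment #5: 8→6→7→5 push 14
augment #6: 8→1→0→3→5 push 8
max flow = 70; residual-reachable set from 8 gives S-side
cut edges (S→T): {(0,3), (0,5), (2,5), (4,3), (7,5)} total cap 70

Min-cut arcs: {(0,3), (0,5), (2,5), (4,3), (7,5)} (total capacity 70)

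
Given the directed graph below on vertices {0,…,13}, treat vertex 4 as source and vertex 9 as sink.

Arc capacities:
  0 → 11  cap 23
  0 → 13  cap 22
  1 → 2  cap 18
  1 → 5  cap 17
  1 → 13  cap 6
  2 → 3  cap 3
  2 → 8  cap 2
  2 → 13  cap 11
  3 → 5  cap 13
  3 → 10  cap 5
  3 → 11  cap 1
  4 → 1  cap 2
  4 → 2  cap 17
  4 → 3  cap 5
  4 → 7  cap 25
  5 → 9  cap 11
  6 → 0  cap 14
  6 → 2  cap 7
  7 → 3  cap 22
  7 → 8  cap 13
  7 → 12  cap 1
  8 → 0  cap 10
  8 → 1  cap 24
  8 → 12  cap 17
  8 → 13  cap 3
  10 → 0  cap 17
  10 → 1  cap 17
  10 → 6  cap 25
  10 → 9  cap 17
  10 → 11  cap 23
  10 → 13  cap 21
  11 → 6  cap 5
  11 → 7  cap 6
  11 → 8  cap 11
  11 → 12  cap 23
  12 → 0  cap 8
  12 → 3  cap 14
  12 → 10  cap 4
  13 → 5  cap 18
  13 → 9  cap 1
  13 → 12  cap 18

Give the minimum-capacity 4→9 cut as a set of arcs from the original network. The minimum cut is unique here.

Min-cut arcs: {(3,10), (5,9), (12,10), (13,9)} (total capacity 21)

augment #1: 4→1→5→9 push 2
augment #2: 4→2→13→9 push 1
augment #3: 4→3→5→9 push 5
augment #4: 4→2→3→5→9 push 3
augment #5: 4→2→13→5→9 push 1
augment #6: 4→7→3→10→9 push 5
augment #7: 4→7→12→10→9 push 1
augment #8: 4→2→8→12→10→9 push 2
augment #9: 4→2→13→12→10→9 push 1
max flow = 21; residual-reachable set from 4 gives S-side
cut edges (S→T): {(3,10), (5,9), (12,10), (13,9)} total cap 21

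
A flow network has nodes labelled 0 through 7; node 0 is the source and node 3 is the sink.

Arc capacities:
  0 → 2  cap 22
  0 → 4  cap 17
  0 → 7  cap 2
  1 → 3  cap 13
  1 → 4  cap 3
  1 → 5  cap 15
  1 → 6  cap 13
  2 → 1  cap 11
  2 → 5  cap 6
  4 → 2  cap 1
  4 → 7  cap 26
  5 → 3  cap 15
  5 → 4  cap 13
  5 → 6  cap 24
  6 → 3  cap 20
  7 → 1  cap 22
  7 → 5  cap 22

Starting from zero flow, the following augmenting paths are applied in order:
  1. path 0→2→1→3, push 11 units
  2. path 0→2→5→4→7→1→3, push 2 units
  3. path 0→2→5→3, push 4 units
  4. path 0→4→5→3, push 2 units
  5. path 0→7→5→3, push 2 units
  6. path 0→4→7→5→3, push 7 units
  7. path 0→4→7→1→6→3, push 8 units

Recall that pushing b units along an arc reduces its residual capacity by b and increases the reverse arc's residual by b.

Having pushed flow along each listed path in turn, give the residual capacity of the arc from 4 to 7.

after path 1 (0→2→1→3, push 11): res(4,7)=26
after path 2 (0→2→5→4→7→1→3, push 2): res(4,7)=24
after path 3 (0→2→5→3, push 4): res(4,7)=24
after path 4 (0→4→5→3, push 2): res(4,7)=24
after path 5 (0→7→5→3, push 2): res(4,7)=24
after path 6 (0→4→7→5→3, push 7): res(4,7)=17
after path 7 (0→4→7→1→6→3, push 8): res(4,7)=9

Residual capacity of (4,7): 9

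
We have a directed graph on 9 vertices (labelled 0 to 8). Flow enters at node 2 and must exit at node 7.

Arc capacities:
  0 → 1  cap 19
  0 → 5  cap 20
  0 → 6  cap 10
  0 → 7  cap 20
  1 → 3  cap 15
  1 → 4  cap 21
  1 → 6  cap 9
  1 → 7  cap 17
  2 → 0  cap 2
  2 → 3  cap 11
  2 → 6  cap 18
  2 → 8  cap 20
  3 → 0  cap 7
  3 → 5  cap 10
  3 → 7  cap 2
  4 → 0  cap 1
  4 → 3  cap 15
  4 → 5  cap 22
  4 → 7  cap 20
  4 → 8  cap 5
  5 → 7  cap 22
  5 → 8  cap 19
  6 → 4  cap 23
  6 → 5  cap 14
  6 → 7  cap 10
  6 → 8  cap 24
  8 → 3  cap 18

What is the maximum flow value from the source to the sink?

Maximum flow value: 39

augment #1: 2→0→7 bottleneck 2, total now 2
augment #2: 2→3→7 bottleneck 2, total now 4
augment #3: 2→6→7 bottleneck 10, total now 14
augment #4: 2→3→0→7 bottleneck 7, total now 21
augment #5: 2→3→5→7 bottleneck 2, total now 23
augment #6: 2→6→4→7 bottleneck 8, total now 31
augment #7: 2→8→3→5→7 bottleneck 8, total now 39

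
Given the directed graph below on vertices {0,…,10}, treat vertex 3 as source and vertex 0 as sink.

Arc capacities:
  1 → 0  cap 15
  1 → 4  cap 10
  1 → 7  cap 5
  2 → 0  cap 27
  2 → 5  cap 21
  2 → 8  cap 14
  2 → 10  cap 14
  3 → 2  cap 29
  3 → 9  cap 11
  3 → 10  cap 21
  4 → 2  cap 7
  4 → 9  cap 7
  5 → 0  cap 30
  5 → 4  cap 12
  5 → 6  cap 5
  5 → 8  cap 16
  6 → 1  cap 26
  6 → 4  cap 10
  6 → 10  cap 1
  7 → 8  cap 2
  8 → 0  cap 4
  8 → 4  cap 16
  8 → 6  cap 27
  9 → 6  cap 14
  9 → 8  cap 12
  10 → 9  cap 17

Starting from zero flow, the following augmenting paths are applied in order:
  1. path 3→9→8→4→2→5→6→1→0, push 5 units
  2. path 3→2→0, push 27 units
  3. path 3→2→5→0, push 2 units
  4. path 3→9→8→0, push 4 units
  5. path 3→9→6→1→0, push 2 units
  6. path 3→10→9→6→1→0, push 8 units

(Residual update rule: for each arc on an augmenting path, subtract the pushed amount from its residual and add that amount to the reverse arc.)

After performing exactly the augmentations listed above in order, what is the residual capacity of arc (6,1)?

after path 1 (3→9→8→4→2→5→6→1→0, push 5): res(6,1)=21
after path 2 (3→2→0, push 27): res(6,1)=21
after path 3 (3→2→5→0, push 2): res(6,1)=21
after path 4 (3→9→8→0, push 4): res(6,1)=21
after path 5 (3→9→6→1→0, push 2): res(6,1)=19
after path 6 (3→10→9→6→1→0, push 8): res(6,1)=11

Residual capacity of (6,1): 11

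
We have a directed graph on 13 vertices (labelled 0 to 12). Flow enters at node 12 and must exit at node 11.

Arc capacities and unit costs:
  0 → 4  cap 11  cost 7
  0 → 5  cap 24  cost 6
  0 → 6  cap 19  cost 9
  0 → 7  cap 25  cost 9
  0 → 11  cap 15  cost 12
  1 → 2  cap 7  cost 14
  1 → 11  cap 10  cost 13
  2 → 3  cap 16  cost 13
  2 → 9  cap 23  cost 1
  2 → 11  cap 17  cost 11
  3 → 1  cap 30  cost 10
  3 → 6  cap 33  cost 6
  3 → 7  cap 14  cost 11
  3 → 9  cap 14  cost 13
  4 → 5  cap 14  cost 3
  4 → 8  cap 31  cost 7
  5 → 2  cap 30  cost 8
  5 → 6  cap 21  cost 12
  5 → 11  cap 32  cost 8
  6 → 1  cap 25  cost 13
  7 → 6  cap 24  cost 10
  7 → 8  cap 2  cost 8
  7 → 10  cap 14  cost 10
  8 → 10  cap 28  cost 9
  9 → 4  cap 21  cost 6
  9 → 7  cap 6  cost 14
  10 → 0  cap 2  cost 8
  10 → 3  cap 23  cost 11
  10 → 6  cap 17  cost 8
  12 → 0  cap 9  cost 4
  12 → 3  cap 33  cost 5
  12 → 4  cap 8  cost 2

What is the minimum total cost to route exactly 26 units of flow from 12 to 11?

shortest-cost path #1: 12→4→5→11 push 8 @ unit cost 13 (adds 104)
shortest-cost path #2: 12→0→11 push 9 @ unit cost 16 (adds 144)
shortest-cost path #3: 12→3→1→11 push 9 @ unit cost 28 (adds 252)
total cost = 500

Minimum cost for 26 units: 500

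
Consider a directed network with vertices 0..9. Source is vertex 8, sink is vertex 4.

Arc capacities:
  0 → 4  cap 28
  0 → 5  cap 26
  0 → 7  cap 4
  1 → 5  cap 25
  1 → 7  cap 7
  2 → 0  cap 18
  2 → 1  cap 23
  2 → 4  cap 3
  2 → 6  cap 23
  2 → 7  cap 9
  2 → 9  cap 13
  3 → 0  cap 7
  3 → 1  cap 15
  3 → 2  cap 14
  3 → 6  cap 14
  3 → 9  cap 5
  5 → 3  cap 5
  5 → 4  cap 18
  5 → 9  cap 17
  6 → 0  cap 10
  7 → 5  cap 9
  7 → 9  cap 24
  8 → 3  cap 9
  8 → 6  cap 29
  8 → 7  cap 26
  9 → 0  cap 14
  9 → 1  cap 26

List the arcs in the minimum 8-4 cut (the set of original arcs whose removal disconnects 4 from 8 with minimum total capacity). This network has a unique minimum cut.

augment #1: 8→3→0→4 push 7
augment #2: 8→3→2→4 push 2
augment #3: 8→6→0→4 push 10
augment #4: 8→7→5→4 push 9
augment #5: 8→7→9→0→4 push 11
augment #6: 8→7→9→0→5→4 push 3
augment #7: 8→7→9→1→5→4 push 3
max flow = 45; residual-reachable set from 8 gives S-side
cut edges (S→T): {(6,0), (8,3), (8,7)} total cap 45

Min-cut arcs: {(6,0), (8,3), (8,7)} (total capacity 45)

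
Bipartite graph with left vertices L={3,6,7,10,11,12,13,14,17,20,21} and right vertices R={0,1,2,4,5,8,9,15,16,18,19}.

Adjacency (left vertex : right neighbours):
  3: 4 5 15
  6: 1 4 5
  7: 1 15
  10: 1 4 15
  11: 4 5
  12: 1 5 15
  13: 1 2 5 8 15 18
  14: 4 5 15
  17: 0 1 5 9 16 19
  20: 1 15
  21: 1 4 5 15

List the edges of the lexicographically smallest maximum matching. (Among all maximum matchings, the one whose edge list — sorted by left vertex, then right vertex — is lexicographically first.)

|M| = 6 (so the lex-smallest maximum matching has 6 edges)
process left vertices in ascending order; for each, take the smallest-labelled available neighbour that still permits 6 edges overall, or leave it unmatched if none does
lex-smallest matching: {3-4, 6-1, 7-15, 11-5, 13-2, 17-0}

Lex-smallest maximum matching: {(3,4), (6,1), (7,15), (11,5), (13,2), (17,0)}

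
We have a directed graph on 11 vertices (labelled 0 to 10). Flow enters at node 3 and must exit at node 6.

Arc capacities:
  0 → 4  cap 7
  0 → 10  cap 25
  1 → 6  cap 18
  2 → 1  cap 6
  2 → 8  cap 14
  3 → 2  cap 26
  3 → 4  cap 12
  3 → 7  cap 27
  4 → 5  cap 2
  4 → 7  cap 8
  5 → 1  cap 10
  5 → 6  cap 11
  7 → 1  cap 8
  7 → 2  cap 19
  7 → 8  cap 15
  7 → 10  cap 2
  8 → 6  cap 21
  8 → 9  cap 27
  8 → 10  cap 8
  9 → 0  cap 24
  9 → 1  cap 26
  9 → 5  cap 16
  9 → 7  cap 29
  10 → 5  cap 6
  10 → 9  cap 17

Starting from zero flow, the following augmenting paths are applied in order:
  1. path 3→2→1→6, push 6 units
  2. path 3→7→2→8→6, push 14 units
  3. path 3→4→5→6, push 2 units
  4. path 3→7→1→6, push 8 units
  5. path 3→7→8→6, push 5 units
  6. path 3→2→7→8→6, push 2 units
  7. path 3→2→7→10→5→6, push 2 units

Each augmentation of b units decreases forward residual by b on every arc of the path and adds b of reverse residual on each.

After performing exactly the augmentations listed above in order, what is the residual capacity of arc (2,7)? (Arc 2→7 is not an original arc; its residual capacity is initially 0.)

after path 1 (3→2→1→6, push 6): res(2,7)=0
after path 2 (3→7→2→8→6, push 14): res(2,7)=14
after path 3 (3→4→5→6, push 2): res(2,7)=14
after path 4 (3→7→1→6, push 8): res(2,7)=14
after path 5 (3→7→8→6, push 5): res(2,7)=14
after path 6 (3→2→7→8→6, push 2): res(2,7)=12
after path 7 (3→2→7→10→5→6, push 2): res(2,7)=10

Residual capacity of (2,7): 10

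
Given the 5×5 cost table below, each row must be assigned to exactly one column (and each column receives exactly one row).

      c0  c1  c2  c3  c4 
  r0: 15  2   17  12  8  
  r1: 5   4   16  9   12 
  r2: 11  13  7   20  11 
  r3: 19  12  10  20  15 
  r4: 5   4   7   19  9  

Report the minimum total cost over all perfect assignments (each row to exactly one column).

Minimum assignment cost: 37

optimal assignment: row0→col1 (cost 2), row1→col3 (cost 9), row2→col4 (cost 11), row3→col2 (cost 10), row4→col0 (cost 5)
total = 2 + 9 + 11 + 10 + 5 = 37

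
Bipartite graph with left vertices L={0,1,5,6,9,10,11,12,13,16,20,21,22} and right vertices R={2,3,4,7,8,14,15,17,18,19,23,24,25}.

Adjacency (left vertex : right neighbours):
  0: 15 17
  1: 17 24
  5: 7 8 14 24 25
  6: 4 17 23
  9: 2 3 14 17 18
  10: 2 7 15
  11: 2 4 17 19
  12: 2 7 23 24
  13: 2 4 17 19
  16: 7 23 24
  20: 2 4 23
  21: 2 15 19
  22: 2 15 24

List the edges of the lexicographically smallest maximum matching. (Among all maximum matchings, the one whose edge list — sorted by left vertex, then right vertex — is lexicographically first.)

Lex-smallest maximum matching: {(0,15), (1,17), (5,8), (6,4), (9,3), (10,2), (11,19), (12,7), (16,23), (22,24)}

|M| = 10 (so the lex-smallest maximum matching has 10 edges)
process left vertices in ascending order; for each, take the smallest-labelled available neighbour that still permits 10 edges overall, or leave it unmatched if none does
lex-smallest matching: {0-15, 1-17, 5-8, 6-4, 9-3, 10-2, 11-19, 12-7, 16-23, 22-24}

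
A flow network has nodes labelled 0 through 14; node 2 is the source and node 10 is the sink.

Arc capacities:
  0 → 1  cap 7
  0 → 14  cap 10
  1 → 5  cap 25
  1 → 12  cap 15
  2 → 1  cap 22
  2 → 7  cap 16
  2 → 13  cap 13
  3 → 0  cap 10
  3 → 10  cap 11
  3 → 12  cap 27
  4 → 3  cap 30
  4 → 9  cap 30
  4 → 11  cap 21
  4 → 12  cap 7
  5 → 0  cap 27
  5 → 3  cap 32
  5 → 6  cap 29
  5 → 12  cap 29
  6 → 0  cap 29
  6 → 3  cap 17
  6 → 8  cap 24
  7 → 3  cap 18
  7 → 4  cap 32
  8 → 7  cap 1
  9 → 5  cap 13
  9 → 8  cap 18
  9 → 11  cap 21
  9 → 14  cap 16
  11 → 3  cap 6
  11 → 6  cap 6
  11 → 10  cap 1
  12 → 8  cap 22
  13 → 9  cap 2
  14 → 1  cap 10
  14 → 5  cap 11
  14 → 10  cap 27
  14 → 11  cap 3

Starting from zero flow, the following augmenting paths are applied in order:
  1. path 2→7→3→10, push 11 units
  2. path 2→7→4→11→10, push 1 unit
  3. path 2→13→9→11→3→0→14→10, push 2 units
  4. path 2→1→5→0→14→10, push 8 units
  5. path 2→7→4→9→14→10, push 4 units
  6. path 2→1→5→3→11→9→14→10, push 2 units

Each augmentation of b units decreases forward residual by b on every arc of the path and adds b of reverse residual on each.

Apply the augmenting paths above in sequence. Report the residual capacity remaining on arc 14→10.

Residual capacity of (14,10): 11

after path 1 (2→7→3→10, push 11): res(14,10)=27
after path 2 (2→7→4→11→10, push 1): res(14,10)=27
after path 3 (2→13→9→11→3→0→14→10, push 2): res(14,10)=25
after path 4 (2→1→5→0→14→10, push 8): res(14,10)=17
after path 5 (2→7→4→9→14→10, push 4): res(14,10)=13
after path 6 (2→1→5→3→11→9→14→10, push 2): res(14,10)=11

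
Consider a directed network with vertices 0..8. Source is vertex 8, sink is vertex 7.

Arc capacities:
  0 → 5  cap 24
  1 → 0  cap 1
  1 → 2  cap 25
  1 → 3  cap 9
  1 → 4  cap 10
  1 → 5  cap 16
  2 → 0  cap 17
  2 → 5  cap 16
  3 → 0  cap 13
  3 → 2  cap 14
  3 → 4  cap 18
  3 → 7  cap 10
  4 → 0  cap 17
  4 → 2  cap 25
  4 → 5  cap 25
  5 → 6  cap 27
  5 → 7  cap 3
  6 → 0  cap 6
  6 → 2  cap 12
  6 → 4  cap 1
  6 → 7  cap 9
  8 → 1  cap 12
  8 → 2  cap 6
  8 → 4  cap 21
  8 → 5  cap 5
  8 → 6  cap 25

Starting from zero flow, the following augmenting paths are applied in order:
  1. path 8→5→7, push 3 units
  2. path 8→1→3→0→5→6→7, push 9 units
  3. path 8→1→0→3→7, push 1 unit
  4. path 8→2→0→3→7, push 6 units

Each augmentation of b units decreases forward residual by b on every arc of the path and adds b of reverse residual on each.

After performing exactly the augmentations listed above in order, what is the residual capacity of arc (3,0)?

after path 1 (8→5→7, push 3): res(3,0)=13
after path 2 (8→1→3→0→5→6→7, push 9): res(3,0)=4
after path 3 (8→1→0→3→7, push 1): res(3,0)=5
after path 4 (8→2→0→3→7, push 6): res(3,0)=11

Residual capacity of (3,0): 11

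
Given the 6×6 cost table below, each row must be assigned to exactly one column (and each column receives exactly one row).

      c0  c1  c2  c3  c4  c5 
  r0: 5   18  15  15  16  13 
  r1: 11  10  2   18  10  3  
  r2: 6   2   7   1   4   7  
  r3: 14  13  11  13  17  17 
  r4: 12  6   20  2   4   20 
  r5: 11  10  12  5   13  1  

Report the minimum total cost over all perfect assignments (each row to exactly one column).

Minimum assignment cost: 26

optimal assignment: row0→col0 (cost 5), row1→col2 (cost 2), row2→col3 (cost 1), row3→col1 (cost 13), row4→col4 (cost 4), row5→col5 (cost 1)
total = 5 + 2 + 1 + 13 + 4 + 1 = 26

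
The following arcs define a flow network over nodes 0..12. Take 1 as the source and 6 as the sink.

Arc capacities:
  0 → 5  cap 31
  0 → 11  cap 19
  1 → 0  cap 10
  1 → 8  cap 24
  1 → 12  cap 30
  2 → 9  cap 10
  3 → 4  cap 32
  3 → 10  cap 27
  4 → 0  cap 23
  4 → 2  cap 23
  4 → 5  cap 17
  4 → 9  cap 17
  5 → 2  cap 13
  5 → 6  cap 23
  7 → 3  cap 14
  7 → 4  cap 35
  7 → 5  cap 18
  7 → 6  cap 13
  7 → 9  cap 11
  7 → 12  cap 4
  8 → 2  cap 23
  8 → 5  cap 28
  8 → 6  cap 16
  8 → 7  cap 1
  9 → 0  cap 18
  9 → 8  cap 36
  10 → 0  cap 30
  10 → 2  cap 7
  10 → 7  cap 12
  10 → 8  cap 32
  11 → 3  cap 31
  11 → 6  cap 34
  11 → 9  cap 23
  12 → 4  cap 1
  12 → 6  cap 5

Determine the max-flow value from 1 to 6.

Maximum flow value: 40

augment #1: 1→8→6 bottleneck 16, total now 16
augment #2: 1→12→6 bottleneck 5, total now 21
augment #3: 1→0→5→6 bottleneck 10, total now 31
augment #4: 1→8→5→6 bottleneck 8, total now 39
augment #5: 1→12→4→5→6 bottleneck 1, total now 40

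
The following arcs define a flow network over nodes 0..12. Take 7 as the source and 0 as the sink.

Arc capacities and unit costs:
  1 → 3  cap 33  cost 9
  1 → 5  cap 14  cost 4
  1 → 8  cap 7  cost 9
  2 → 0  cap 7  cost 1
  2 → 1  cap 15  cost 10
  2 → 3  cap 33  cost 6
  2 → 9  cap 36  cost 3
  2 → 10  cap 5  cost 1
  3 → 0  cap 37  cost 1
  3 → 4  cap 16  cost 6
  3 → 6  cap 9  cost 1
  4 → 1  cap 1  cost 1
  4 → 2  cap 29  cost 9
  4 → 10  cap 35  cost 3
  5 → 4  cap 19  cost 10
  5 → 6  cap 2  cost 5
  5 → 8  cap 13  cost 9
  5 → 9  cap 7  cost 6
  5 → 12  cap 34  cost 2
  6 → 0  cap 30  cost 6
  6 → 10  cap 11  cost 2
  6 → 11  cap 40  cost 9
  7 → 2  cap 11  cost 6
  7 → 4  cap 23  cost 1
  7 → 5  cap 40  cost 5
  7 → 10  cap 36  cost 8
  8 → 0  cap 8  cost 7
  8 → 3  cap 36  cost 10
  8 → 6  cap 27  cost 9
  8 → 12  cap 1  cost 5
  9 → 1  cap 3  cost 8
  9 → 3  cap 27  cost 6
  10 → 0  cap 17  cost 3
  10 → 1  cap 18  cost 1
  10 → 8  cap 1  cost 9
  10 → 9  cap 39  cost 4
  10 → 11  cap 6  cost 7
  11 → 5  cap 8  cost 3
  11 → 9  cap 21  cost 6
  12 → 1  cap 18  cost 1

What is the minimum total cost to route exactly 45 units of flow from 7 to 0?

shortest-cost path #1: 7→2→0 push 7 @ unit cost 7 (adds 49)
shortest-cost path #2: 7→4→10→0 push 17 @ unit cost 7 (adds 119)
shortest-cost path #3: 7→4→1→3→0 push 1 @ unit cost 12 (adds 12)
shortest-cost path #4: 7→2→3→0 push 4 @ unit cost 13 (adds 52)
shortest-cost path #5: 7→4→10→1→3→0 push 5 @ unit cost 15 (adds 75)
shortest-cost path #6: 7→5→6→0 push 2 @ unit cost 16 (adds 32)
shortest-cost path #7: 7→5→9→3→0 push 7 @ unit cost 18 (adds 126)
shortest-cost path #8: 7→5→12→1→3→0 push 2 @ unit cost 18 (adds 36)
total cost = 501

Minimum cost for 45 units: 501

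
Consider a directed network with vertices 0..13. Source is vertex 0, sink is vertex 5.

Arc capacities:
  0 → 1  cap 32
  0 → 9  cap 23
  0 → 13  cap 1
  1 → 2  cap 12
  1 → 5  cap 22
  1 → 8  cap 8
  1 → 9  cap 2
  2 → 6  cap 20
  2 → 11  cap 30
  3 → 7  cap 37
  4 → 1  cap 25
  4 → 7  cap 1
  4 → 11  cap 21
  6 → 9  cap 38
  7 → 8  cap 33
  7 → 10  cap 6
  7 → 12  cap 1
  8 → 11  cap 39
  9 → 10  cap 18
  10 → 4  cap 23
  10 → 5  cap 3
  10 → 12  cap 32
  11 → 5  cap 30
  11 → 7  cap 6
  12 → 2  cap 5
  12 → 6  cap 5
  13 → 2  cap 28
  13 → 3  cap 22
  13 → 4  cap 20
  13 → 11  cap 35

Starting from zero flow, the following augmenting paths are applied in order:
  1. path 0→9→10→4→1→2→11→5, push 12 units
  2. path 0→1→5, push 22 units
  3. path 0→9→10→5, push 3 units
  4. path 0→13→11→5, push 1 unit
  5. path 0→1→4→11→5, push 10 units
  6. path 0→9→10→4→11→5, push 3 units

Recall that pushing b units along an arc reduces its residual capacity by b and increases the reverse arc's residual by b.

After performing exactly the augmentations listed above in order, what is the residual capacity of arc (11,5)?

Residual capacity of (11,5): 4

after path 1 (0→9→10→4→1→2→11→5, push 12): res(11,5)=18
after path 2 (0→1→5, push 22): res(11,5)=18
after path 3 (0→9→10→5, push 3): res(11,5)=18
after path 4 (0→13→11→5, push 1): res(11,5)=17
after path 5 (0→1→4→11→5, push 10): res(11,5)=7
after path 6 (0→9→10→4→11→5, push 3): res(11,5)=4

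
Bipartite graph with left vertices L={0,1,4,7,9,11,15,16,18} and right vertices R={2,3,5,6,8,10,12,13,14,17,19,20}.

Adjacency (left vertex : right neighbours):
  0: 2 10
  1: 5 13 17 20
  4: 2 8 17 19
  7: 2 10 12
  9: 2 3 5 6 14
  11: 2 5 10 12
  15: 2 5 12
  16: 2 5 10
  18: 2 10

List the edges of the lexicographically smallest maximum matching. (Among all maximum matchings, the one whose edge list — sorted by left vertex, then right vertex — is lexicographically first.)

|M| = 7 (so the lex-smallest maximum matching has 7 edges)
process left vertices in ascending order; for each, take the smallest-labelled available neighbour that still permits 7 edges overall, or leave it unmatched if none does
lex-smallest matching: {0-2, 1-13, 4-8, 7-10, 9-3, 11-5, 15-12}

Lex-smallest maximum matching: {(0,2), (1,13), (4,8), (7,10), (9,3), (11,5), (15,12)}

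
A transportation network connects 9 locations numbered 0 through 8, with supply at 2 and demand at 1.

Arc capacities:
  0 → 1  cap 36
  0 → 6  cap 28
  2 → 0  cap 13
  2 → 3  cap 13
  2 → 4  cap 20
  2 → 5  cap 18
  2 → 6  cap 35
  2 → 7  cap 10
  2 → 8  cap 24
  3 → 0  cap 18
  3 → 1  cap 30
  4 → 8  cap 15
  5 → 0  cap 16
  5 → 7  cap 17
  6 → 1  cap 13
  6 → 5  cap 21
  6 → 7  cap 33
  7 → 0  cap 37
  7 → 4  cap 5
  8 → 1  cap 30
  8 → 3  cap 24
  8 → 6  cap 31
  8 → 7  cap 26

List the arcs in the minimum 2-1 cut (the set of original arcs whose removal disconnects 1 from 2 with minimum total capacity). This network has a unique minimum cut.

augment #1: 2→0→1 push 13
augment #2: 2→3→1 push 13
augment #3: 2→6→1 push 13
augment #4: 2→8→1 push 24
augment #5: 2→4→8→1 push 6
augment #6: 2→5→0→1 push 16
augment #7: 2→7→0→1 push 7
augment #8: 2→4→8→3→1 push 9
max flow = 101; residual-reachable set from 2 gives S-side
cut edges (S→T): {(0,1), (2,3), (2,8), (4,8), (6,1)} total cap 101

Min-cut arcs: {(0,1), (2,3), (2,8), (4,8), (6,1)} (total capacity 101)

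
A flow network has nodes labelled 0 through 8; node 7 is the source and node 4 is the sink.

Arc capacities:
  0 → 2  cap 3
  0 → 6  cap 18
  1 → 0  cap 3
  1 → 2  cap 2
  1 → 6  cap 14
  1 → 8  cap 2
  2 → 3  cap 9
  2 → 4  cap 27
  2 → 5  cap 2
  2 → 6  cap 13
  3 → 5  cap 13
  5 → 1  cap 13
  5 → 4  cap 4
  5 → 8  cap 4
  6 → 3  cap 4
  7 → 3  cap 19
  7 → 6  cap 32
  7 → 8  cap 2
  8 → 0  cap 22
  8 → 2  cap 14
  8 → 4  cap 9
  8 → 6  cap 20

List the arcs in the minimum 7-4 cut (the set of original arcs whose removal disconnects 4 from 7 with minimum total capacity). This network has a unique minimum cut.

augment #1: 7→8→4 push 2
augment #2: 7→3→5→4 push 4
augment #3: 7→3→5→8→4 push 4
augment #4: 7→3→5→1→2→4 push 2
augment #5: 7→3→5→1→8→4 push 2
augment #6: 7→3→5→1→0→2→4 push 1
max flow = 15; residual-reachable set from 7 gives S-side
cut edges (S→T): {(3,5), (7,8)} total cap 15

Min-cut arcs: {(3,5), (7,8)} (total capacity 15)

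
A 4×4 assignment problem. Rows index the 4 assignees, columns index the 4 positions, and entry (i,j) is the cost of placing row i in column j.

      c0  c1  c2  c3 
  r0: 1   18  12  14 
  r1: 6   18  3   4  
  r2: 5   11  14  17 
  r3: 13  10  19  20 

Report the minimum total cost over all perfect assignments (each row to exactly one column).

optimal assignment: row0→col0 (cost 1), row1→col3 (cost 4), row2→col2 (cost 14), row3→col1 (cost 10)
total = 1 + 4 + 14 + 10 = 29

Minimum assignment cost: 29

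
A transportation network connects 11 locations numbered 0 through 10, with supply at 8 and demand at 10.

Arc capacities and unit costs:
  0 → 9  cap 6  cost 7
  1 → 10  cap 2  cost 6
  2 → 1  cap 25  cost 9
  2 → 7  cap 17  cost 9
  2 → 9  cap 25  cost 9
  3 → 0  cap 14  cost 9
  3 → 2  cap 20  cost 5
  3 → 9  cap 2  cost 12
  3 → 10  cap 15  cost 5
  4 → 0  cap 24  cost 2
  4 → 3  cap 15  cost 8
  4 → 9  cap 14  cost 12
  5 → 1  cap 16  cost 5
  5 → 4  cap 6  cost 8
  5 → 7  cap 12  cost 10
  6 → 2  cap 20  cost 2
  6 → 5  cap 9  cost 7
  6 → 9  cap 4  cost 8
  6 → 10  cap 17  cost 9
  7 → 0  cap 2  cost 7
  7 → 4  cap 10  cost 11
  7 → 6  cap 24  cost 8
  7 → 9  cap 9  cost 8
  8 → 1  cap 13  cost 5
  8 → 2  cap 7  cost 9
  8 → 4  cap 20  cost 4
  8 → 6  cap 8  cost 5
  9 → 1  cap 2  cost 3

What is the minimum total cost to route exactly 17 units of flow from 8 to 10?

shortest-cost path #1: 8→1→10 push 2 @ unit cost 11 (adds 22)
shortest-cost path #2: 8→6→10 push 8 @ unit cost 14 (adds 112)
shortest-cost path #3: 8→4→3→10 push 7 @ unit cost 17 (adds 119)
total cost = 253

Minimum cost for 17 units: 253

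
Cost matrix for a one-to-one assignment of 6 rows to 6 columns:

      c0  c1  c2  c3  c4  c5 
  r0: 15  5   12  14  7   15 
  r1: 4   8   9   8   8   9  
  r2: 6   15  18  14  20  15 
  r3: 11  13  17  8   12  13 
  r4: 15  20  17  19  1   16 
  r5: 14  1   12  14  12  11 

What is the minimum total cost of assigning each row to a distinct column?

optimal assignment: row0→col2 (cost 12), row1→col5 (cost 9), row2→col0 (cost 6), row3→col3 (cost 8), row4→col4 (cost 1), row5→col1 (cost 1)
total = 12 + 9 + 6 + 8 + 1 + 1 = 37

Minimum assignment cost: 37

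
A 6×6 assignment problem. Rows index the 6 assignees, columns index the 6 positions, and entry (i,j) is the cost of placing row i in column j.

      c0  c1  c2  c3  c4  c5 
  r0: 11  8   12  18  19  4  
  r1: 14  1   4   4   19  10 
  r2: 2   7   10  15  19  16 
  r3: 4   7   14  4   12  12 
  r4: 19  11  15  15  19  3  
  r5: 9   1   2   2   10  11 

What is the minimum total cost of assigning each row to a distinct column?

Minimum assignment cost: 31

one of 4 optimal assignments: row0→col1 (cost 8), row1→col2 (cost 4), row2→col0 (cost 2), row3→col3 (cost 4), row4→col5 (cost 3), row5→col4 (cost 10)
total = 8 + 4 + 2 + 4 + 3 + 10 = 31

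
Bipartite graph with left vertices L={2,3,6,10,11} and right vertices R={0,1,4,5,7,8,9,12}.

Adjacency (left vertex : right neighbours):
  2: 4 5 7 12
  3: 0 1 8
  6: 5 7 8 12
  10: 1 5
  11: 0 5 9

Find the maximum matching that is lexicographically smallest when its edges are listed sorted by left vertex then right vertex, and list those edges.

|M| = 5 (so the lex-smallest maximum matching has 5 edges)
process left vertices in ascending order; for each, take the smallest-labelled available neighbour that still permits 5 edges overall, or leave it unmatched if none does
lex-smallest matching: {2-4, 3-0, 6-5, 10-1, 11-9}

Lex-smallest maximum matching: {(2,4), (3,0), (6,5), (10,1), (11,9)}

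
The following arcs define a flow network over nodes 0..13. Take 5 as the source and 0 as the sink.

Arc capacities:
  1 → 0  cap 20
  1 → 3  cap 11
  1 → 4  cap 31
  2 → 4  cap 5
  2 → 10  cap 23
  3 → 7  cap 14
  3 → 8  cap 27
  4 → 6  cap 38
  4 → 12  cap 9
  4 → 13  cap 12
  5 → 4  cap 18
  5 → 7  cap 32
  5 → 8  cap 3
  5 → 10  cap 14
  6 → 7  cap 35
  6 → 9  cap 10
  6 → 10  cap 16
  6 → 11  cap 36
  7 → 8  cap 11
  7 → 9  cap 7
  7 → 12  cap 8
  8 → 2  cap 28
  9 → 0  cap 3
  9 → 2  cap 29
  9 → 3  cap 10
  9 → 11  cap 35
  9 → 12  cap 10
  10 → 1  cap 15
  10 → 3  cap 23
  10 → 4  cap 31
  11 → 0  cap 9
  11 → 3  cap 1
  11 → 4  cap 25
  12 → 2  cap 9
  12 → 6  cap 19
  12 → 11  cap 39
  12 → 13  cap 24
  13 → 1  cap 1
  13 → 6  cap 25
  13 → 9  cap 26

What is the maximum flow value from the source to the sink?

Maximum flow value: 28

augment #1: 5→7→9→0 bottleneck 3, total now 3
augment #2: 5→10→1→0 bottleneck 14, total now 17
augment #3: 5→4→6→11→0 bottleneck 9, total now 26
augment #4: 5→4→13→1→0 bottleneck 1, total now 27
augment #5: 5→4→6→10→1→0 bottleneck 1, total now 28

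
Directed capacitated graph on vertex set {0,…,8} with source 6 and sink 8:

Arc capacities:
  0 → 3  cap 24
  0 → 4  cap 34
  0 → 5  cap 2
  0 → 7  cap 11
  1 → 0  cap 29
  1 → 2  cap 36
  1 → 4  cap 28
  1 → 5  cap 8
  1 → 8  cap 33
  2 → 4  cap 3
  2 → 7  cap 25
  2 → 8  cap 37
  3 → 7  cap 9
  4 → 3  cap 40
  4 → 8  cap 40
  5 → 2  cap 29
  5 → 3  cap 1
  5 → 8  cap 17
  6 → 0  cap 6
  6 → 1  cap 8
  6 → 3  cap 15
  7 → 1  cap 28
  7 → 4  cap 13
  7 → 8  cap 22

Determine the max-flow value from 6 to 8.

Maximum flow value: 23

augment #1: 6→1→8 bottleneck 8, total now 8
augment #2: 6→0→4→8 bottleneck 6, total now 14
augment #3: 6→3→7→8 bottleneck 9, total now 23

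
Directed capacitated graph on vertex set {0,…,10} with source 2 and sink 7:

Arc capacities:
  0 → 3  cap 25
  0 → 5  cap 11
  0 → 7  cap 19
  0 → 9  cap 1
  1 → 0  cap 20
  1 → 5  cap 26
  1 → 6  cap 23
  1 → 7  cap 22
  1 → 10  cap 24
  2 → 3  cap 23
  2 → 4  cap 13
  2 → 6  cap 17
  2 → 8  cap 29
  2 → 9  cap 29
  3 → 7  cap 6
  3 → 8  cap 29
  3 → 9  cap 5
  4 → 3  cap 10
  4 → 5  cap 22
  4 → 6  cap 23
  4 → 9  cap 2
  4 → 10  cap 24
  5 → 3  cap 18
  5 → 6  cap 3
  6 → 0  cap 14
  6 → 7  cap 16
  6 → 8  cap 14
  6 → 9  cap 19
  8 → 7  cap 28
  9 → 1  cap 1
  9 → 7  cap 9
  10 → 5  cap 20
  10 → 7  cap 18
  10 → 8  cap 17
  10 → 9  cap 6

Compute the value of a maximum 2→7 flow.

augment #1: 2→3→7 bottleneck 6, total now 6
augment #2: 2→6→7 bottleneck 16, total now 22
augment #3: 2→8→7 bottleneck 28, total now 50
augment #4: 2→9→7 bottleneck 9, total now 59
augment #5: 2→4→10→7 bottleneck 13, total now 72
augment #6: 2→6→0→7 bottleneck 1, total now 73
augment #7: 2→9→1→7 bottleneck 1, total now 74

Maximum flow value: 74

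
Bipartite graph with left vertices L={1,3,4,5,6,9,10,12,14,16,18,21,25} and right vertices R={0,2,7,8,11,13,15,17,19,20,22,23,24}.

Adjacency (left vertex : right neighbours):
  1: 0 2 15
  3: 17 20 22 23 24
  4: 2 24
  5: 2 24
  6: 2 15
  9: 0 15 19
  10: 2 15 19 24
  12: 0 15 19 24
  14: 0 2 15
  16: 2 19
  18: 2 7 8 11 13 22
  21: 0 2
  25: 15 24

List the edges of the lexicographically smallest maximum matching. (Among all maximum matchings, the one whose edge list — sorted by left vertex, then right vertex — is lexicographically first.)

Lex-smallest maximum matching: {(1,0), (3,17), (4,2), (5,24), (6,15), (9,19), (18,7)}

|M| = 7 (so the lex-smallest maximum matching has 7 edges)
process left vertices in ascending order; for each, take the smallest-labelled available neighbour that still permits 7 edges overall, or leave it unmatched if none does
lex-smallest matching: {1-0, 3-17, 4-2, 5-24, 6-15, 9-19, 18-7}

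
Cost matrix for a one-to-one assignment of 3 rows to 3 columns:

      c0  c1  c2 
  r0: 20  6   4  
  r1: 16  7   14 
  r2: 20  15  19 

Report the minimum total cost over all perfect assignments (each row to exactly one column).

Minimum assignment cost: 31

optimal assignment: row0→col2 (cost 4), row1→col1 (cost 7), row2→col0 (cost 20)
total = 4 + 7 + 20 = 31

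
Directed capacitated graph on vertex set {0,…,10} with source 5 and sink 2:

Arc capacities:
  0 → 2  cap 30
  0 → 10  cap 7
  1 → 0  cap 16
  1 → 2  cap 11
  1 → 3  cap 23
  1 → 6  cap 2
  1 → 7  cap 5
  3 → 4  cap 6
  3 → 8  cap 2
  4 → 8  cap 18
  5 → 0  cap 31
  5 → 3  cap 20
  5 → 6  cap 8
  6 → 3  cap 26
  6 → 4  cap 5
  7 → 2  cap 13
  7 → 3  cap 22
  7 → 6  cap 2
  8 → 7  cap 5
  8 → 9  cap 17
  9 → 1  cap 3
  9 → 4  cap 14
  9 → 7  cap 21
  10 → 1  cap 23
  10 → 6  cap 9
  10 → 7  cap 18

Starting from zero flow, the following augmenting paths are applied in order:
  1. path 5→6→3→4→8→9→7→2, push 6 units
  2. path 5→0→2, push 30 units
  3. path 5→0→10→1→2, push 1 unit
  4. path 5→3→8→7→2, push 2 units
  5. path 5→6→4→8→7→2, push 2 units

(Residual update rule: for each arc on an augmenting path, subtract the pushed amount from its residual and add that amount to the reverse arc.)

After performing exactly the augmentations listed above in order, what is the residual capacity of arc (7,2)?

Residual capacity of (7,2): 3

after path 1 (5→6→3→4→8→9→7→2, push 6): res(7,2)=7
after path 2 (5→0→2, push 30): res(7,2)=7
after path 3 (5→0→10→1→2, push 1): res(7,2)=7
after path 4 (5→3→8→7→2, push 2): res(7,2)=5
after path 5 (5→6→4→8→7→2, push 2): res(7,2)=3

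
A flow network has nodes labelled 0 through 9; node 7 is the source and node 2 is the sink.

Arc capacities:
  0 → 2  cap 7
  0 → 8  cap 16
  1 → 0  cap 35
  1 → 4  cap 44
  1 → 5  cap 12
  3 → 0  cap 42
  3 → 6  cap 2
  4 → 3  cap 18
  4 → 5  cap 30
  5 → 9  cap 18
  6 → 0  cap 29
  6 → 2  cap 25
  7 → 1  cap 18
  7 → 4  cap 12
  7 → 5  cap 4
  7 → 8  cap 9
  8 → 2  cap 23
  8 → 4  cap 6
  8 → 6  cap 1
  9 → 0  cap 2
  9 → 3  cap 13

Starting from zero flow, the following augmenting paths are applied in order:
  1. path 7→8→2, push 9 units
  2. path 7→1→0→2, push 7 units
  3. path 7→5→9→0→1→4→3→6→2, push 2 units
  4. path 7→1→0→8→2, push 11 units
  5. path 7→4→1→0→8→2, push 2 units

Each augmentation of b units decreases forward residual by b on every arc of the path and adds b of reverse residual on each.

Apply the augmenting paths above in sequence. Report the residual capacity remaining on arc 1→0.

Residual capacity of (1,0): 17

after path 1 (7→8→2, push 9): res(1,0)=35
after path 2 (7→1→0→2, push 7): res(1,0)=28
after path 3 (7→5→9→0→1→4→3→6→2, push 2): res(1,0)=30
after path 4 (7→1→0→8→2, push 11): res(1,0)=19
after path 5 (7→4→1→0→8→2, push 2): res(1,0)=17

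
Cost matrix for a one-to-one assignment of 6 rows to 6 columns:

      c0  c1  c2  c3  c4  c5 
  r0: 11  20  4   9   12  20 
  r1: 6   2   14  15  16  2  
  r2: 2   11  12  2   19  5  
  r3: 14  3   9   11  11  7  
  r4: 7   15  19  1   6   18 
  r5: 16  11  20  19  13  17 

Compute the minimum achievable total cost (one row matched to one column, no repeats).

optimal assignment: row0→col2 (cost 4), row1→col5 (cost 2), row2→col0 (cost 2), row3→col1 (cost 3), row4→col3 (cost 1), row5→col4 (cost 13)
total = 4 + 2 + 2 + 3 + 1 + 13 = 25

Minimum assignment cost: 25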